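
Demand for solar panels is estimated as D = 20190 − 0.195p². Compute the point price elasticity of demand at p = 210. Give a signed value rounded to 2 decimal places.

-1.48

dD/dp = −2·0.195·p = -81.9. At p = 210, D = 11590.5.
Ed = (dD/dp)·(p/D) = (-81.9) × (210/11590.5) = -1.4838…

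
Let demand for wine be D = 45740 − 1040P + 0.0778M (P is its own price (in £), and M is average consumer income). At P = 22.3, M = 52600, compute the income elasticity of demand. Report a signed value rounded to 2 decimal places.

0.15

At the given values, D = 45740 − 1040(22.3) + 0.0778(52600) = 26640.28.
∂D/∂M = 0.0778.
E = (0.0778) × (52600/26640.28) = 0.1536…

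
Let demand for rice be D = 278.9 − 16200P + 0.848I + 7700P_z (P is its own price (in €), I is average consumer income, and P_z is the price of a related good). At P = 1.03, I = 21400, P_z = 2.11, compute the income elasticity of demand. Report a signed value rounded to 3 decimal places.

At the given values, D = 278.9 − 16200(1.03) + 0.848(21400) + 7700(2.11) = 17987.1.
∂D/∂I = 0.848.
E = (0.848) × (21400/17987.1) = 1.00890…

1.009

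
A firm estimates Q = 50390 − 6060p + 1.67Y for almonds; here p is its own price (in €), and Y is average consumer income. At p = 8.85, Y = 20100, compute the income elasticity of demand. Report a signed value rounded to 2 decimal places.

At the given values, Q = 50390 − 6060(8.85) + 1.67(20100) = 30326.
∂Q/∂Y = 1.67.
E = (1.67) × (20100/30326) = 1.1068…

1.11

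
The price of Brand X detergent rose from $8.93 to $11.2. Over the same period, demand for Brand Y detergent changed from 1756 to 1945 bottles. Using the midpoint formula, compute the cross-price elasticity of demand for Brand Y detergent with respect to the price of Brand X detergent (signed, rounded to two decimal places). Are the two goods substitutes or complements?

0.45; substitutes

%ΔQ_{Brand Y detergent} = (1945 − 1756)/avg = 189/1850.5 = 0.102134…
%ΔP_{Brand X detergent} = (11.2 − 8.93)/avg = 2.27/10.065 = 0.225534…
E_cross = (189/1850.5) / (2.27/10.065) = 0.4528…
E_cross > 0 ⇒ the goods are substitutes.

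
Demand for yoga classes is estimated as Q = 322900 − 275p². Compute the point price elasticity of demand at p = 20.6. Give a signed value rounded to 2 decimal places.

-1.13

dQ/dp = −2·275·p = -11330. At p = 20.6, Q = 206201.
Ed = (dQ/dp)·(p/Q) = (-11330) × (20.6/206201) = -1.1318…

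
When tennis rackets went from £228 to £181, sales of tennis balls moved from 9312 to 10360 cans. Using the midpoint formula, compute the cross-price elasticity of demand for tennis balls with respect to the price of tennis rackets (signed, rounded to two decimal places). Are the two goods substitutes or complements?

-0.46; complements

%ΔQ_{tennis balls} = (10360 − 9312)/avg = 1048/9836 = 0.106547…
%ΔP_{tennis rackets} = (181 − 228)/avg = -47/204.5 = -0.229828…
E_cross = (1048/9836) / (-47/204.5) = -0.4635…
E_cross < 0 ⇒ the goods are complements.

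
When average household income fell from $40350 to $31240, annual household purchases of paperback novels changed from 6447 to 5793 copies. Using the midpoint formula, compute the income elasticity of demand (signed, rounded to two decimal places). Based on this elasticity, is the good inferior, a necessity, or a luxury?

0.42; necessity

%ΔQ = (5793 − 6447)/[( 6447 + 5793)/2] = -654/6120 = -0.106862…
%ΔIncome = (31240 − 40350)/[( 40350 + 31240)/2] = -9110/35795 = -0.254504…
E_income = (-654/6120) / (-9110/35795) = 0.4198…
0 < E_income < 1 ⇒ normal good, necessity.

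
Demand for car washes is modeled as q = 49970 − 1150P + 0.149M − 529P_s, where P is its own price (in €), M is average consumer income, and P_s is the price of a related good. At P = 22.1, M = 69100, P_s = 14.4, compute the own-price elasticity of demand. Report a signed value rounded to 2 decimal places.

-0.93

At the given values, q = 49970 − 1150(22.1) + 0.149(69100) − 529(14.4) = 27233.3.
∂q/∂P = −1150.
E = (-1150) × (22.1/27233.3) = -0.9332…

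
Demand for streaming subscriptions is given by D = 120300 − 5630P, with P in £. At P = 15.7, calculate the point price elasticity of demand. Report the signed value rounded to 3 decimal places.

dD/dP = −5630. At P = 15.7, D = 120300 − 5630(15.7) = 31909.
Ed = (dD/dP)·(P/D) = −5630 × (15.7/31909) = -2.77009…

-2.770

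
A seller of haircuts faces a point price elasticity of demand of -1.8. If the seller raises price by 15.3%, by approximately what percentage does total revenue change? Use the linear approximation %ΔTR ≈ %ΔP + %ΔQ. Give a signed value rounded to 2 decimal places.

%ΔQ ≈ Ed × %ΔP = (-1.8) × (+15.3%) = -27.5400%
%ΔTR ≈ %ΔP + %ΔQ = (+15.3%) + (-27.5400%) = -12.2400%

-12.24%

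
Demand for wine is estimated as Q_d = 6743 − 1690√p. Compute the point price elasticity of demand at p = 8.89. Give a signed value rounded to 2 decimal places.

dQ_d/dp = −1690/(2√p) = -283.404. At p = 8.89, Q_d = 1704.08.
Ed = (dQ_d/dp)·(p/Q_d) = (-283.404) × (8.89/1704.08) = -1.4784…

-1.48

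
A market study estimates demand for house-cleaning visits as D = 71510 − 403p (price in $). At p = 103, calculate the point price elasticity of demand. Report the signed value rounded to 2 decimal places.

-1.38

dD/dp = −403. At p = 103, D = 71510 − 403(103) = 30001.
Ed = (dD/dp)·(p/D) = −403 × (103/30001) = -1.3835…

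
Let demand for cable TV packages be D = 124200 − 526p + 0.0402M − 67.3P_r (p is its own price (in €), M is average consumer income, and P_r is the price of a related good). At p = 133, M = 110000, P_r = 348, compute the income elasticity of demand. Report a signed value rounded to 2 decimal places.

At the given values, D = 124200 − 526(133) + 0.0402(110000) − 67.3(348) = 35243.6.
∂D/∂M = 0.0402.
E = (0.0402) × (110000/35243.6) = 0.1254…

0.13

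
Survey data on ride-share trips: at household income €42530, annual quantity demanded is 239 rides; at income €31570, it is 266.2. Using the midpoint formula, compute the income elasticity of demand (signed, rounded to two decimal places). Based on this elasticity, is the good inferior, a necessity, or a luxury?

%ΔQ = (266.2 − 239)/[( 239 + 266.2)/2] = 27.2/252.6 = 0.107680…
%ΔIncome = (31570 − 42530)/[( 42530 + 31570)/2] = -10960/37050 = -0.295816…
E_income = (27.2/252.6) / (-10960/37050) = -0.3640…
E_income < 0 ⇒ inferior good.

-0.36; inferior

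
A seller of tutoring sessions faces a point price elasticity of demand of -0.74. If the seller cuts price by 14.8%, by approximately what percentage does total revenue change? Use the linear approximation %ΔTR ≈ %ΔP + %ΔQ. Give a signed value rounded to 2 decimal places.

%ΔQ ≈ Ed × %ΔP = (-0.74) × (-14.8%) = +10.9520%
%ΔTR ≈ %ΔP + %ΔQ = (-14.8%) + (+10.9520%) = -3.8480%

-3.85%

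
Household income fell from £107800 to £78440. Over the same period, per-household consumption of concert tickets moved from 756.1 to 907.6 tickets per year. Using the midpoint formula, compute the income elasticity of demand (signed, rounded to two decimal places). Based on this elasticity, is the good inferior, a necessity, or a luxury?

-0.58; inferior

%ΔQ = (907.6 − 756.1)/[( 756.1 + 907.6)/2] = 151.5/831.85 = 0.182124…
%ΔIncome = (78440 − 107800)/[( 107800 + 78440)/2] = -29360/93120 = -0.315292…
E_income = (151.5/831.85) / (-29360/93120) = -0.5776…
E_income < 0 ⇒ inferior good.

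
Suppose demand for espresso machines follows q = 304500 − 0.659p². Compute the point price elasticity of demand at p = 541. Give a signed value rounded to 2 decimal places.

dq/dp = −2·0.659·p = -713.038. At p = 541, q = 111623.221.
Ed = (dq/dp)·(p/q) = (-713.038) × (541/111623.221) = -3.4558…

-3.46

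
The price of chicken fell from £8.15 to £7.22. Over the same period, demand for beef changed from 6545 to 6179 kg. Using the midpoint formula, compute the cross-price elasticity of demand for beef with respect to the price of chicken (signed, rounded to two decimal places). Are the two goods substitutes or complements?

%ΔQ_{beef} = (6179 − 6545)/avg = -366/6362 = -0.057529…
%ΔP_{chicken} = (7.22 − 8.15)/avg = -0.93/7.685 = -0.121014…
E_cross = (-366/6362) / (-0.93/7.685) = 0.4753…
E_cross > 0 ⇒ the goods are substitutes.

0.48; substitutes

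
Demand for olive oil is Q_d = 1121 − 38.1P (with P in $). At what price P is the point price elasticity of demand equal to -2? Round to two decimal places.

19.62

Ed = −38.1P/(1121 − 38.1P). Set this equal to -2:
38.1P = 2·(1121 − 38.1P) ⇒ 38.1P(1 + 2) = 2·1121
P = 2·1121 / (38.1·3) = 19.6150…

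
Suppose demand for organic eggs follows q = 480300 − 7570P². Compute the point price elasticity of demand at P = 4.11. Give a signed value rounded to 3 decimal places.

-0.726

dq/dP = −2·7570·P = -62225.4. At P = 4.11, q = 352426.803.
Ed = (dq/dP)·(P/q) = (-62225.4) × (4.11/352426.803) = -0.72567…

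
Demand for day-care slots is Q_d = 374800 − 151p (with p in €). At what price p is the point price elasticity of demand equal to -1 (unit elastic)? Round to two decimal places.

Ed = −151p/(374800 − 151p). Set this equal to -1:
151p = 1·(374800 − 151p) ⇒ 151p(1 + 1) = 1·374800
p = 1·374800 / (151·2) = 1241.0596…

1241.06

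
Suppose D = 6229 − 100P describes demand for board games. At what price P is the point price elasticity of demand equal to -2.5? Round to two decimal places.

44.49

Ed = −100P/(6229 − 100P). Set this equal to -2.5:
100P = 2.5·(6229 − 100P) ⇒ 100P(1 + 2.5) = 2.5·6229
P = 2.5·6229 / (100·3.5) = 44.4928…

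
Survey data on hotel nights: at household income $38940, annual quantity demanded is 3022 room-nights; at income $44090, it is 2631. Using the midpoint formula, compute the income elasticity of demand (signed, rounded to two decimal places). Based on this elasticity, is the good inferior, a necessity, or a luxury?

-1.12; inferior

%ΔQ = (2631 − 3022)/[( 3022 + 2631)/2] = -391/2826.5 = -0.138333…
%ΔIncome = (44090 − 38940)/[( 38940 + 44090)/2] = 5150/41515 = 0.124051…
E_income = (-391/2826.5) / (5150/41515) = -1.1151…
E_income < 0 ⇒ inferior good.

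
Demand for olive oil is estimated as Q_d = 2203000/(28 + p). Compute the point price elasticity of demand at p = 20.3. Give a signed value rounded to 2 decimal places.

-0.42

dQ_d/dp = −2203000/(28 + p)² = -944.322. At p = 20.3, Q_d = 45610.8.
Ed = (dQ_d/dp)·(p/Q_d) = (-944.322) × (20.3/45610.8) = -0.4202…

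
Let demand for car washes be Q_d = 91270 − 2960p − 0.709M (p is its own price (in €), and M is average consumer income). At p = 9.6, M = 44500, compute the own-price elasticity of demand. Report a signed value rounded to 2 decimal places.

At the given values, Q_d = 91270 − 2960(9.6) − 0.709(44500) = 31303.5.
∂Q_d/∂p = −2960.
E = (-2960) × (9.6/31303.5) = -0.9077…

-0.91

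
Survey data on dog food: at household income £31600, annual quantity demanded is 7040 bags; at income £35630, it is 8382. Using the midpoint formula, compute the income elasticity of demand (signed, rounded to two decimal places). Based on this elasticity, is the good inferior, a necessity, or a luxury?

1.45; luxury

%ΔQ = (8382 − 7040)/[( 7040 + 8382)/2] = 1342/7711 = 0.174037…
%ΔIncome = (35630 − 31600)/[( 31600 + 35630)/2] = 4030/33615 = 0.119886…
E_income = (1342/7711) / (4030/33615) = 1.4516…
E_income > 1 ⇒ normal good, luxury.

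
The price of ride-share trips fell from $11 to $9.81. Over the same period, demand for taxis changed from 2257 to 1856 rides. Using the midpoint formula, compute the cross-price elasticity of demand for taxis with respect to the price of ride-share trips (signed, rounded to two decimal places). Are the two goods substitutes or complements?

1.70; substitutes

%ΔQ_{taxis} = (1856 − 2257)/avg = -401/2056.5 = -0.194991…
%ΔP_{ride-share trips} = (9.81 − 11)/avg = -1.19/10.405 = -0.114368…
E_cross = (-401/2056.5) / (-1.19/10.405) = 1.7049…
E_cross > 0 ⇒ the goods are substitutes.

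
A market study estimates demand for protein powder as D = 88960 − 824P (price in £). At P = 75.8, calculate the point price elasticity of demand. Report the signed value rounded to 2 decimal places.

-2.36

dD/dP = −824. At P = 75.8, D = 88960 − 824(75.8) = 26500.8.
Ed = (dD/dP)·(P/D) = −824 × (75.8/26500.8) = -2.3568…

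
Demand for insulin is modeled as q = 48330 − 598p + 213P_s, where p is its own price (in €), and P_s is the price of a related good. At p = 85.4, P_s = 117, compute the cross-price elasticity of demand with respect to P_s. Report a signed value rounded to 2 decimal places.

At the given values, q = 48330 − 598(85.4) + 213(117) = 22181.8.
∂q/∂P_s = 213.
E = (213) × (117/22181.8) = 1.1234…

1.12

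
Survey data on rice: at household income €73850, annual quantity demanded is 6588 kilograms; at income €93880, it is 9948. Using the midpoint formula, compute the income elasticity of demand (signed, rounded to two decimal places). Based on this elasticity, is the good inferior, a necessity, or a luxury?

1.70; luxury

%ΔQ = (9948 − 6588)/[( 6588 + 9948)/2] = 3360/8268 = 0.406386…
%ΔIncome = (93880 − 73850)/[( 73850 + 93880)/2] = 20030/83865 = 0.238836…
E_income = (3360/8268) / (20030/83865) = 1.7015…
E_income > 1 ⇒ normal good, luxury.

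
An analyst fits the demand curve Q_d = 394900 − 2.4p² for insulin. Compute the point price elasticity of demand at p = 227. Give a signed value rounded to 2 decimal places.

-0.91

dQ_d/dp = −2·2.4·p = -1089.6. At p = 227, Q_d = 271230.4.
Ed = (dQ_d/dp)·(p/Q_d) = (-1089.6) × (227/271230.4) = -0.9119…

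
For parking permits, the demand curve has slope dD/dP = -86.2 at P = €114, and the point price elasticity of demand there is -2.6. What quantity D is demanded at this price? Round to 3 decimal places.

Ed = (dD/dP)·(P/D) ⇒ D = (dD/dP)·P/Ed = (-86.2)·114/(-2.6) = 3779.53846…

3779.538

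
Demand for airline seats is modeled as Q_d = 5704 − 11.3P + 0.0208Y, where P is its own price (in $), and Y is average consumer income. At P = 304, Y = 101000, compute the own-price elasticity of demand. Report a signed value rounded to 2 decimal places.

-0.79

At the given values, Q_d = 5704 − 11.3(304) + 0.0208(101000) = 4369.6.
∂Q_d/∂P = −11.3.
E = (-11.3) × (304/4369.6) = -0.7861…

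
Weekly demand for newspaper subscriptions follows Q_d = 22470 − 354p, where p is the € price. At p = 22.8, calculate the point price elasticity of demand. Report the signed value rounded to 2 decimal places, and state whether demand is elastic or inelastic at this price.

dQ_d/dp = −354. At p = 22.8, Q_d = 22470 − 354(22.8) = 14398.8.
Ed = (dQ_d/dp)·(p/Q_d) = −354 × (22.8/14398.8) = -0.5605…
|Ed| = 0.56 < 1, so demand is inelastic.

-0.56; inelastic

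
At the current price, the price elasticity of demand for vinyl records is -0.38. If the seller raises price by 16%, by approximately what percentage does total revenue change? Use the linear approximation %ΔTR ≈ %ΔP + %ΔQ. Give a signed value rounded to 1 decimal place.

%ΔQ ≈ Ed × %ΔP = (-0.38) × (+16%) = -6.0800%
%ΔTR ≈ %ΔP + %ΔQ = (+16%) + (-6.0800%) = +9.9200%

+9.9%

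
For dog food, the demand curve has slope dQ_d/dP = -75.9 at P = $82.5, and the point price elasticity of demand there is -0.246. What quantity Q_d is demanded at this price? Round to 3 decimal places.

25454.268

Ed = (dQ_d/dP)·(P/Q_d) ⇒ Q_d = (dQ_d/dP)·P/Ed = (-75.9)·82.5/(-0.246) = 25454.26829…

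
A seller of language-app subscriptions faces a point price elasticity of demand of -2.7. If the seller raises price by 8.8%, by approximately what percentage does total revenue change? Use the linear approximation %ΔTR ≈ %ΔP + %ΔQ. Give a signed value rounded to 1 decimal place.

%ΔQ ≈ Ed × %ΔP = (-2.7) × (+8.8%) = -23.7600%
%ΔTR ≈ %ΔP + %ΔQ = (+8.8%) + (-23.7600%) = -14.9600%

-15.0%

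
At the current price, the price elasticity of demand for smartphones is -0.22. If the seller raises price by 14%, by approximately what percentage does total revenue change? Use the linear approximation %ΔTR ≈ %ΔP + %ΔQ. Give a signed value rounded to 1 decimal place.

+10.9%

%ΔQ ≈ Ed × %ΔP = (-0.22) × (+14%) = -3.0800%
%ΔTR ≈ %ΔP + %ΔQ = (+14%) + (-3.0800%) = +10.9200%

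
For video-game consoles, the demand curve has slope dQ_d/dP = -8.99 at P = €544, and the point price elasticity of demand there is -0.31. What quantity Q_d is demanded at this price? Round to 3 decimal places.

Ed = (dQ_d/dP)·(P/Q_d) ⇒ Q_d = (dQ_d/dP)·P/Ed = (-8.99)·544/(-0.31) = 15776

15776.000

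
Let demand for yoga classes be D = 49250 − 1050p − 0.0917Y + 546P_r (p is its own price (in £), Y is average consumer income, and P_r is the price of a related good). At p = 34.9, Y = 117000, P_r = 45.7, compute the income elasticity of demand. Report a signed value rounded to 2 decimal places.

-0.40

At the given values, D = 49250 − 1050(34.9) − 0.0917(117000) + 546(45.7) = 26828.3.
∂D/∂Y = -0.0917.
E = (-0.0917) × (117000/26828.3) = -0.3999…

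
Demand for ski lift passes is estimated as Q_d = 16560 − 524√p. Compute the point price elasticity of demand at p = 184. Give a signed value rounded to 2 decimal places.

-0.38

dQ_d/dp = −524/(2√p) = -19.3149. At p = 184, Q_d = 9452.12.
Ed = (dQ_d/dp)·(p/Q_d) = (-19.3149) × (184/9452.12) = -0.3759…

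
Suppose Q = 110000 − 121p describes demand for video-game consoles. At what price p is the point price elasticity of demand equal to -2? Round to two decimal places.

Ed = −121p/(110000 − 121p). Set this equal to -2:
121p = 2·(110000 − 121p) ⇒ 121p(1 + 2) = 2·110000
p = 2·110000 / (121·3) = 606.0606…

606.06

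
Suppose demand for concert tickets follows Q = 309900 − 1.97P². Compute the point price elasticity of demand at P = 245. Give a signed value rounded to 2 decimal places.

-1.23

dQ/dP = −2·1.97·P = -965.3. At P = 245, Q = 191650.75.
Ed = (dQ/dP)·(P/Q) = (-965.3) × (245/191650.75) = -1.2340…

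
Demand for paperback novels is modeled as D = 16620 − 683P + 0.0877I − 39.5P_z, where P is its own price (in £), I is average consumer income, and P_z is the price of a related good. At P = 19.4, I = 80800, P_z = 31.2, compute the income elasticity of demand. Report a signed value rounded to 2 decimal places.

At the given values, D = 16620 − 683(19.4) + 0.0877(80800) − 39.5(31.2) = 9223.56.
∂D/∂I = 0.0877.
E = (0.0877) × (80800/9223.56) = 0.7682…

0.77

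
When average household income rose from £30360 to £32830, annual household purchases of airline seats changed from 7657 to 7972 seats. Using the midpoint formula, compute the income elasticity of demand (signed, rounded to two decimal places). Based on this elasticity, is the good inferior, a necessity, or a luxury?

%ΔQ = (7972 − 7657)/[( 7657 + 7972)/2] = 315/7814.5 = 0.040309…
%ΔIncome = (32830 − 30360)/[( 30360 + 32830)/2] = 2470/31595 = 0.078176…
E_income = (315/7814.5) / (2470/31595) = 0.5156…
0 < E_income < 1 ⇒ normal good, necessity.

0.52; necessity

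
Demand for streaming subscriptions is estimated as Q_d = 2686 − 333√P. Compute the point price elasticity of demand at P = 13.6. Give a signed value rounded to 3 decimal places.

-0.421

dQ_d/dP = −333/(2√P) = -45.1487. At P = 13.6, Q_d = 1457.96.
Ed = (dQ_d/dP)·(P/Q_d) = (-45.1487) × (13.6/1457.96) = -0.42115…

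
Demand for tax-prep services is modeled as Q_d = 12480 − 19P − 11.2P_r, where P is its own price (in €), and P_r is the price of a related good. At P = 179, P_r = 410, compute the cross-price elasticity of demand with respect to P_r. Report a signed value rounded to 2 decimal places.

At the given values, Q_d = 12480 − 19(179) − 11.2(410) = 4487.
∂Q_d/∂P_r = -11.2.
E = (-11.2) × (410/4487) = -1.0234…

-1.02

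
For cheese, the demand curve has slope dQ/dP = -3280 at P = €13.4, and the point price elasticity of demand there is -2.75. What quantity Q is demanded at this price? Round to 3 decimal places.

Ed = (dQ/dP)·(P/Q) ⇒ Q = (dQ/dP)·P/Ed = (-3280)·13.4/(-2.75) = 15982.54545…

15982.545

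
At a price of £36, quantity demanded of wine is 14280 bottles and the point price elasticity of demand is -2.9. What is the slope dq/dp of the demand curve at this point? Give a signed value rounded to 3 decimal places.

-1150.333

Ed = (dq/dp)·(p/q) ⇒ dq/dp = Ed·q/p = (-2.9)·14280/36 = -1150.33333…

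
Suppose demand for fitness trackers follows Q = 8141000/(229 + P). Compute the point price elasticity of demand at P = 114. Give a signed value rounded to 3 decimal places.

-0.332

dQ/dP = −8141000/(229 + P)² = -69.1974. At P = 114, Q = 23734.7.
Ed = (dQ/dP)·(P/Q) = (-69.1974) × (114/23734.7) = -0.33236…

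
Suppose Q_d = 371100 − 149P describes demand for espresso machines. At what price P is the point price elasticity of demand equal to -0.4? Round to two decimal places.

Ed = −149P/(371100 − 149P). Set this equal to -0.4:
149P = 0.4·(371100 − 149P) ⇒ 149P(1 + 0.4) = 0.4·371100
P = 0.4·371100 / (149·1.4) = 711.6011…

711.60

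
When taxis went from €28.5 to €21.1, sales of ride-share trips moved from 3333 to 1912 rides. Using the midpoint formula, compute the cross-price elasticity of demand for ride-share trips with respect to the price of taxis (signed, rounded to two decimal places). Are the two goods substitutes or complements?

1.82; substitutes

%ΔQ_{ride-share trips} = (1912 − 3333)/avg = -1421/2622.5 = -0.541849…
%ΔP_{taxis} = (21.1 − 28.5)/avg = -7.4/24.8 = -0.298387…
E_cross = (-1421/2622.5) / (-7.4/24.8) = 1.8159…
E_cross > 0 ⇒ the goods are substitutes.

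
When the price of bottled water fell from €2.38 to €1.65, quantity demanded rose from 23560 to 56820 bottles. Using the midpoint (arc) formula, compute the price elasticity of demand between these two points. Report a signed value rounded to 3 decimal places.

%ΔQ = (56820 − 23560) / [(23560 + 56820)/2] = 33260/40190 = 0.827569…
%ΔP = (1.65 − 2.38) / [(2.38 + 1.65)/2] = -0.73/2.015 = -0.362282…
Arc Ed = %ΔQ / %ΔP = (33260/40190) / (-0.73/2.015) = -2.28431…

-2.284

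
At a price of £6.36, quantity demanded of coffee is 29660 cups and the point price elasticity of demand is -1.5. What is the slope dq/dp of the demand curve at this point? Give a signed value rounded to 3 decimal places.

-6995.283

Ed = (dq/dp)·(p/q) ⇒ dq/dp = Ed·q/p = (-1.5)·29660/6.36 = -6995.28301…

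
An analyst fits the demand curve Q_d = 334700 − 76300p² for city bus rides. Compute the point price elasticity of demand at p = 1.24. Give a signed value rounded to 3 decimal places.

dQ_d/dp = −2·76300·p = -189224. At p = 1.24, Q_d = 217381.12.
Ed = (dQ_d/dp)·(p/Q_d) = (-189224) × (1.24/217381.12) = -1.07938…

-1.079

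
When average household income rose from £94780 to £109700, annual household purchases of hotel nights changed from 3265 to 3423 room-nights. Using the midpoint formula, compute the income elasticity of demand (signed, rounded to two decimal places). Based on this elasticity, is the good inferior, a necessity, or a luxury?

0.32; necessity

%ΔQ = (3423 − 3265)/[( 3265 + 3423)/2] = 158/3344 = 0.047248…
%ΔIncome = (109700 − 94780)/[( 94780 + 109700)/2] = 14920/102240 = 0.145931…
E_income = (158/3344) / (14920/102240) = 0.3237…
0 < E_income < 1 ⇒ normal good, necessity.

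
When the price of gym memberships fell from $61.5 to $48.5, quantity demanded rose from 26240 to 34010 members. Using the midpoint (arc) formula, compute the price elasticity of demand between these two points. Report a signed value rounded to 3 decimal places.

%ΔQ = (34010 − 26240) / [(26240 + 34010)/2] = 7770/30125 = 0.257925…
%ΔP = (48.5 − 61.5) / [(61.5 + 48.5)/2] = -13/55 = -0.236363…
Arc Ed = %ΔQ / %ΔP = (7770/30125) / (-13/55) = -1.09122…

-1.091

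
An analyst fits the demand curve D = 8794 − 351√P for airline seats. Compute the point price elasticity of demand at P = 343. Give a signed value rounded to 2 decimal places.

-1.42

dD/dP = −351/(2√P) = -9.47611. At P = 343, D = 2293.39.
Ed = (dD/dP)·(P/D) = (-9.47611) × (343/2293.39) = -1.4172…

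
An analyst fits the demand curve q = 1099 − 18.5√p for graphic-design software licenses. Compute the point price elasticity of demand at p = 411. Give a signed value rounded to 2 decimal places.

dq/dp = −18.5/(2√p) = -0.456269. At p = 411, q = 723.947.
Ed = (dq/dp)·(p/q) = (-0.456269) × (411/723.947) = -0.2590…

-0.26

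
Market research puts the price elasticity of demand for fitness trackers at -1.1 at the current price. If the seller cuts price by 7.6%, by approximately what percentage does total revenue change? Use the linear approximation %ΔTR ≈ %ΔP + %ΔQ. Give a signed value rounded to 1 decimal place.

%ΔQ ≈ Ed × %ΔP = (-1.1) × (-7.6%) = +8.3600%
%ΔTR ≈ %ΔP + %ΔQ = (-7.6%) + (+8.3600%) = +0.7600%

+0.8%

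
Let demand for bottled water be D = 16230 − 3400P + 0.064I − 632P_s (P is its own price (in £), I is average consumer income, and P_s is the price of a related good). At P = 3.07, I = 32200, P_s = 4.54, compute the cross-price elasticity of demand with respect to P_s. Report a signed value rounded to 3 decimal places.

-0.576

At the given values, D = 16230 − 3400(3.07) + 0.064(32200) − 632(4.54) = 4983.52.
∂D/∂P_s = -632.
E = (-632) × (4.54/4983.52) = -0.57575…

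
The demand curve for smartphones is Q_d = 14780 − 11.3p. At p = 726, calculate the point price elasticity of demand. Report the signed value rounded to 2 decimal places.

-1.25

dQ_d/dp = −11.3. At p = 726, Q_d = 14780 − 11.3(726) = 6576.2.
Ed = (dQ_d/dp)·(p/Q_d) = −11.3 × (726/6576.2) = -1.2474…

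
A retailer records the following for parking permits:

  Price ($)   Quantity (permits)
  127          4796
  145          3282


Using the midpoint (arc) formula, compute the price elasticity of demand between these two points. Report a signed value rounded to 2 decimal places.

-2.83

%ΔQ = (3282 − 4796) / [(4796 + 3282)/2] = -1514/4039 = -0.374845…
%ΔP = (145 − 127) / [(127 + 145)/2] = 18/136 = 0.132352…
Arc Ed = %ΔQ / %ΔP = (-1514/4039) / (18/136) = -2.8321…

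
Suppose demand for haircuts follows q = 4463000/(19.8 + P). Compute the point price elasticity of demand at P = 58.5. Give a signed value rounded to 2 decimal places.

-0.75

dq/dP = −4463000/(19.8 + P)² = -727.953. At P = 58.5, q = 56998.7.
Ed = (dq/dP)·(P/q) = (-727.953) × (58.5/56998.7) = -0.7471…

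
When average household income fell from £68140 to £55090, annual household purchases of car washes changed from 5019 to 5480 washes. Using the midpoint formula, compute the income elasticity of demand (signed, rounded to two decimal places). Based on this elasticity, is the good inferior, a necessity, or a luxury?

-0.41; inferior

%ΔQ = (5480 − 5019)/[( 5019 + 5480)/2] = 461/5249.5 = 0.087817…
%ΔIncome = (55090 − 68140)/[( 68140 + 55090)/2] = -13050/61615 = -0.211799…
E_income = (461/5249.5) / (-13050/61615) = -0.4146…
E_income < 0 ⇒ inferior good.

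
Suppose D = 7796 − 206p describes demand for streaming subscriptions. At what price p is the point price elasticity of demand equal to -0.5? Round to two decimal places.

12.61

Ed = −206p/(7796 − 206p). Set this equal to -0.5:
206p = 0.5·(7796 − 206p) ⇒ 206p(1 + 0.5) = 0.5·7796
p = 0.5·7796 / (206·1.5) = 12.6148…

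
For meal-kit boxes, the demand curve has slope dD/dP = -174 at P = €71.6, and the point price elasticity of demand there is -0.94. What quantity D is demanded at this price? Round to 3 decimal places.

13253.617

Ed = (dD/dP)·(P/D) ⇒ D = (dD/dP)·P/Ed = (-174)·71.6/(-0.94) = 13253.61702…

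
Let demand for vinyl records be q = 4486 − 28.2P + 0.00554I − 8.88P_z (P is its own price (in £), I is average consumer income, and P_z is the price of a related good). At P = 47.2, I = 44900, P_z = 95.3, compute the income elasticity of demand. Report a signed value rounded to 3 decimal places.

At the given values, q = 4486 − 28.2(47.2) + 0.00554(44900) − 8.88(95.3) = 2557.442.
∂q/∂I = 0.00554.
E = (0.00554) × (44900/2557.442) = 0.09726…

0.097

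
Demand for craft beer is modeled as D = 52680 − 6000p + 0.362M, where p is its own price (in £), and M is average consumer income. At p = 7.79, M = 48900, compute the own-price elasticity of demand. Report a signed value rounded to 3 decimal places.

At the given values, D = 52680 − 6000(7.79) + 0.362(48900) = 23641.8.
∂D/∂p = −6000.
E = (-6000) × (7.79/23641.8) = -1.97700…

-1.977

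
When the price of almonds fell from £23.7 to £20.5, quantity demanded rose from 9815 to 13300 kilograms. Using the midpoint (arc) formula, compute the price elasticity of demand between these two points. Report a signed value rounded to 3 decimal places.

-2.082

%ΔQ = (13300 − 9815) / [(9815 + 13300)/2] = 3485/11557.5 = 0.301535…
%ΔP = (20.5 − 23.7) / [(23.7 + 20.5)/2] = -3.2/22.1 = -0.144796…
Arc Ed = %ΔQ / %ΔP = (3485/11557.5) / (-3.2/22.1) = -2.08248…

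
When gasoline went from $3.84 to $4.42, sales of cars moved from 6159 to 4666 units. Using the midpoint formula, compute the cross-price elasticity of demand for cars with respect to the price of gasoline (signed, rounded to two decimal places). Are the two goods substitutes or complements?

%ΔQ_{cars} = (4666 − 6159)/avg = -1493/5412.5 = -0.275842…
%ΔP_{gasoline} = (4.42 − 3.84)/avg = 0.58/4.13 = 0.140435…
E_cross = (-1493/5412.5) / (0.58/4.13) = -1.9641…
E_cross < 0 ⇒ the goods are complements.

-1.96; complements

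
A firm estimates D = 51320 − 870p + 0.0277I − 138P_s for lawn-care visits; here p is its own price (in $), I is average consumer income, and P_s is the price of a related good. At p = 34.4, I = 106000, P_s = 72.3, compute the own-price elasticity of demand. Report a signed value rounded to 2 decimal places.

-2.09

At the given values, D = 51320 − 870(34.4) + 0.0277(106000) − 138(72.3) = 14350.8.
∂D/∂p = −870.
E = (-870) × (34.4/14350.8) = -2.0854…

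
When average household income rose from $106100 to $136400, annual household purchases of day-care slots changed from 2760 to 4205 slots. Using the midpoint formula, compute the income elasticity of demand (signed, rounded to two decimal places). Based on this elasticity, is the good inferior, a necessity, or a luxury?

1.66; luxury

%ΔQ = (4205 − 2760)/[( 2760 + 4205)/2] = 1445/3482.5 = 0.414931…
%ΔIncome = (136400 − 106100)/[( 106100 + 136400)/2] = 30300/121250 = 0.249896…
E_income = (1445/3482.5) / (30300/121250) = 1.6604…
E_income > 1 ⇒ normal good, luxury.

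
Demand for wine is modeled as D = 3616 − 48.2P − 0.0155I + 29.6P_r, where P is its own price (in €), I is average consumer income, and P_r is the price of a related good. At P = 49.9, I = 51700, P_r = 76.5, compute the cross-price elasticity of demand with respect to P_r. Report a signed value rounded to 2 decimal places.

0.85

At the given values, D = 3616 − 48.2(49.9) − 0.0155(51700) + 29.6(76.5) = 2673.87.
∂D/∂P_r = 29.6.
E = (29.6) × (76.5/2673.87) = 0.8468…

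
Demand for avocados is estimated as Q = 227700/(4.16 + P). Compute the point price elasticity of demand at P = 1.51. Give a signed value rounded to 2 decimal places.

dQ/dP = −227700/(4.16 + P)² = -7082.67. At P = 1.51, Q = 40158.7.
Ed = (dQ/dP)·(P/Q) = (-7082.67) × (1.51/40158.7) = -0.2663…

-0.27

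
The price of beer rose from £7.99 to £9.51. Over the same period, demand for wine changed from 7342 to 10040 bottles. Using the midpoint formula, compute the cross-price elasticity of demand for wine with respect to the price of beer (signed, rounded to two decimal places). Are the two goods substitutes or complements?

%ΔQ_{wine} = (10040 − 7342)/avg = 2698/8691 = 0.310436…
%ΔP_{beer} = (9.51 − 7.99)/avg = 1.52/8.75 = 0.173714…
E_cross = (2698/8691) / (1.52/8.75) = 1.7870…
E_cross > 0 ⇒ the goods are substitutes.

1.79; substitutes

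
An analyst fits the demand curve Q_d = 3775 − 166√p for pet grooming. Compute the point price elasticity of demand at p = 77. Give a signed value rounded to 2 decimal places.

-0.31

dQ_d/dp = −166/(2√p) = -9.45873. At p = 77, Q_d = 2318.36.
Ed = (dQ_d/dp)·(p/Q_d) = (-9.45873) × (77/2318.36) = -0.3141…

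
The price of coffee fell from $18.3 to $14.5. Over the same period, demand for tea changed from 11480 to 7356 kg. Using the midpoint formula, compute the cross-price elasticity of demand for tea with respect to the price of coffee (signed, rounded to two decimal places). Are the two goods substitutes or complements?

1.89; substitutes

%ΔQ_{tea} = (7356 − 11480)/avg = -4124/9418 = -0.437884…
%ΔP_{coffee} = (14.5 − 18.3)/avg = -3.8/16.4 = -0.231707…
E_cross = (-4124/9418) / (-3.8/16.4) = 1.8898…
E_cross > 0 ⇒ the goods are substitutes.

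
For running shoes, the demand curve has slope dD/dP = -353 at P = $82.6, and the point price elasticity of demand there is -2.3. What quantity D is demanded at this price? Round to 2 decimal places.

12677.30

Ed = (dD/dP)·(P/D) ⇒ D = (dD/dP)·P/Ed = (-353)·82.6/(-2.3) = 12677.3043…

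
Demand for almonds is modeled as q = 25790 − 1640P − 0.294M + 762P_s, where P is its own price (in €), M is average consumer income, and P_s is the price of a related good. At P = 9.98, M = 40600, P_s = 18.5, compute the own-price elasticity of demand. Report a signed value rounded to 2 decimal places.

-1.41

At the given values, q = 25790 − 1640(9.98) − 0.294(40600) + 762(18.5) = 11583.4.
∂q/∂P = −1640.
E = (-1640) × (9.98/11583.4) = -1.4129…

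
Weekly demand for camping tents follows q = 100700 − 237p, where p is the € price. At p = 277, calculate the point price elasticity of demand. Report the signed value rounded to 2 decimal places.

-1.87

dq/dp = −237. At p = 277, q = 100700 − 237(277) = 35051.
Ed = (dq/dp)·(p/q) = −237 × (277/35051) = -1.8729…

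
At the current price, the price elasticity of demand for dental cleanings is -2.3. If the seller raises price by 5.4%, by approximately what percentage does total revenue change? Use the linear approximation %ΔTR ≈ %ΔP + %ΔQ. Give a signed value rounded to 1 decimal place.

-7.0%

%ΔQ ≈ Ed × %ΔP = (-2.3) × (+5.4%) = -12.4200%
%ΔTR ≈ %ΔP + %ΔQ = (+5.4%) + (-12.4200%) = -7.0200%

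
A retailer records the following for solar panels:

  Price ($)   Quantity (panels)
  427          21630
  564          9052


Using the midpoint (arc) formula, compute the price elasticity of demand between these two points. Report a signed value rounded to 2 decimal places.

%ΔQ = (9052 − 21630) / [(21630 + 9052)/2] = -12578/15341 = -0.819894…
%ΔP = (564 − 427) / [(427 + 564)/2] = 137/495.5 = 0.276488…
Arc Ed = %ΔQ / %ΔP = (-12578/15341) / (137/495.5) = -2.9653…

-2.97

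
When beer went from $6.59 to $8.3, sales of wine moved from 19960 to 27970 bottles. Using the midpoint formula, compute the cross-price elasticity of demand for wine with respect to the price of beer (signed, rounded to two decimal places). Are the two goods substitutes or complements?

%ΔQ_{wine} = (27970 − 19960)/avg = 8010/23965 = 0.334237…
%ΔP_{beer} = (8.3 − 6.59)/avg = 1.71/7.445 = 0.229684…
E_cross = (8010/23965) / (1.71/7.445) = 1.4552…
E_cross > 0 ⇒ the goods are substitutes.

1.46; substitutes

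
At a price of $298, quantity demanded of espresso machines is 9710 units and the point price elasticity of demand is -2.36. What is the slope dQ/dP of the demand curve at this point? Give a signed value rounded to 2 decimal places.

Ed = (dQ/dP)·(P/Q) ⇒ dQ/dP = Ed·Q/P = (-2.36)·9710/298 = -76.8979…

-76.90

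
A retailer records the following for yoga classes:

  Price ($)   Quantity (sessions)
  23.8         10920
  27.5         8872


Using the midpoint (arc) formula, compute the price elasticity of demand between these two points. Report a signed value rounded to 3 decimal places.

-1.435

%ΔQ = (8872 − 10920) / [(10920 + 8872)/2] = -2048/9896 = -0.206952…
%ΔP = (27.5 − 23.8) / [(23.8 + 27.5)/2] = 3.7/25.65 = 0.144249…
Arc Ed = %ΔQ / %ΔP = (-2048/9896) / (3.7/25.65) = -1.43468…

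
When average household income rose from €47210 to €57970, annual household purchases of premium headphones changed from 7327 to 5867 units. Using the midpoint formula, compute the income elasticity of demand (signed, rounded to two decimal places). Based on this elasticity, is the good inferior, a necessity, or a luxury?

-1.08; inferior

%ΔQ = (5867 − 7327)/[( 7327 + 5867)/2] = -1460/6597 = -0.221312…
%ΔIncome = (57970 − 47210)/[( 47210 + 57970)/2] = 10760/52590 = 0.204601…
E_income = (-1460/6597) / (10760/52590) = -1.0816…
E_income < 0 ⇒ inferior good.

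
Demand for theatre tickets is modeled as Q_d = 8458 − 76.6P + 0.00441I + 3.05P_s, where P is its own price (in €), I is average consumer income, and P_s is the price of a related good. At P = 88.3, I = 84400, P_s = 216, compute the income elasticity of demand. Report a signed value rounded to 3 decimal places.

At the given values, Q_d = 8458 − 76.6(88.3) + 0.00441(84400) + 3.05(216) = 2725.224.
∂Q_d/∂I = 0.00441.
E = (0.00441) × (84400/2725.224) = 0.13657…

0.137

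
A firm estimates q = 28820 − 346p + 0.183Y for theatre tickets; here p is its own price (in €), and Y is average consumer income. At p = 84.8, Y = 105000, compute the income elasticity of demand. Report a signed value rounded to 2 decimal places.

1.03

At the given values, q = 28820 − 346(84.8) + 0.183(105000) = 18694.2.
∂q/∂Y = 0.183.
E = (0.183) × (105000/18694.2) = 1.0278…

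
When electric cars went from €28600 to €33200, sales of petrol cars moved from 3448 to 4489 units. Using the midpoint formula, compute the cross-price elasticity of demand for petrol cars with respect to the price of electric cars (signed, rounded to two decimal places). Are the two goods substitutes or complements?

%ΔQ_{petrol cars} = (4489 − 3448)/avg = 1041/3968.5 = 0.262315…
%ΔP_{electric cars} = (33200 − 28600)/avg = 4600/30900 = 0.148867…
E_cross = (1041/3968.5) / (4600/30900) = 1.7620…
E_cross > 0 ⇒ the goods are substitutes.

1.76; substitutes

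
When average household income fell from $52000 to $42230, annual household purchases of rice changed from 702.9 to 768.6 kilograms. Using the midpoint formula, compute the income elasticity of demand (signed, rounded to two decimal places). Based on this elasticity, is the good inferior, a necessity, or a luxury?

%ΔQ = (768.6 − 702.9)/[( 702.9 + 768.6)/2] = 65.7/735.75 = 0.089296…
%ΔIncome = (42230 − 52000)/[( 52000 + 42230)/2] = -9770/47115 = -0.207364…
E_income = (65.7/735.75) / (-9770/47115) = -0.4306…
E_income < 0 ⇒ inferior good.

-0.43; inferior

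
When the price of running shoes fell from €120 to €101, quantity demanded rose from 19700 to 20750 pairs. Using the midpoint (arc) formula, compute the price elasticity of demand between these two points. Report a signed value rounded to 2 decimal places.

-0.30

%ΔQ = (20750 − 19700) / [(19700 + 20750)/2] = 1050/20225 = 0.051915…
%ΔP = (101 − 120) / [(120 + 101)/2] = -19/110.5 = -0.171945…
Arc Ed = %ΔQ / %ΔP = (1050/20225) / (-19/110.5) = -0.3019…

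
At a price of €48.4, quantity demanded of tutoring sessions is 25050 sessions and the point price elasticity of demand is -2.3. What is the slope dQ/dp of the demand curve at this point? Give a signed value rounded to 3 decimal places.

-1190.393

Ed = (dQ/dp)·(p/Q) ⇒ dQ/dp = Ed·Q/p = (-2.3)·25050/48.4 = -1190.39256…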